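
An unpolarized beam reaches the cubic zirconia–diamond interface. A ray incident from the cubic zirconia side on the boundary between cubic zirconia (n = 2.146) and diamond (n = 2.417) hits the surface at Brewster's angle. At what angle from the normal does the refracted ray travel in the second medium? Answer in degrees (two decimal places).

θ_t ≈ 41.60°

tan θ_B = n₂/n₁ = 2.417/2.146 = 1.1263, so θ_B = 48.40°.
Since θ_B + θ_t = 90° at Brewster incidence, θ_t = 90° − 48.40° = 41.60°.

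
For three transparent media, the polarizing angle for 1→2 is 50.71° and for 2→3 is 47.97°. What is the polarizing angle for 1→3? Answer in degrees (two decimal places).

tan θ_B(1→2) = n₂/n₁ = tan 50.71° = 1.2222.
tan θ_B(2→3) = n₃/n₂ = tan 47.97° = 1.1094.
Multiplying, n₃/n₁ = 1.2222 × 1.1094 = 1.3560, and θ_B(1→3) = arctan 1.3560 = 53.59°.

θ_B ≈ 53.59°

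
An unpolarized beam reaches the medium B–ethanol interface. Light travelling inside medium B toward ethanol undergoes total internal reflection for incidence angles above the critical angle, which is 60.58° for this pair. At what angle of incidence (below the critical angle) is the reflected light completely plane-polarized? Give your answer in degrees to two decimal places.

θ_B ≈ 41.06°

At the critical angle sin θ_c = n₂/n₁, giving n₂/n₁ = sin 60.58° = 0.8710.
Then tan θ_B = n₂/n₁ = 0.8710, so θ_B = arctan 0.8710 = 41.06°.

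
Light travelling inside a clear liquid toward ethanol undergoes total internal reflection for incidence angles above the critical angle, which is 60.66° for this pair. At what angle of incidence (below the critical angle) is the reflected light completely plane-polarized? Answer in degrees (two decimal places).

θ_B ≈ 41.08°

sin θ_c = n₂/n₁, so n₂/n₁ = sin 60.66° = 0.8717.
Brewster: tan θ_B = n₂/n₁ = 0.8717.
θ_B = arctan(0.8717) = 41.08°.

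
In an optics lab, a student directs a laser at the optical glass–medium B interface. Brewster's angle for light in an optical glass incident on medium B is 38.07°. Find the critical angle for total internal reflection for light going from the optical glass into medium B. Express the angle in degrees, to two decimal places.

θ_c ≈ 51.56°

From Brewster, n₂/n₁ = tan θ_B = tan 38.07° = 0.7833.
Then sin θ_c = n₂/n₁ = 0.7833, so θ_c = arcsin 0.7833 = 51.56°.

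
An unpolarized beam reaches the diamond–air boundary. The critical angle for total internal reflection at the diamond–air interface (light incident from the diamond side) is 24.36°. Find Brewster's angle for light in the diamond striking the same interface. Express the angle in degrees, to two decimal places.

sin θ_c = n₂/n₁, so n₂/n₁ = sin 24.36° = 0.4125.
Brewster: tan θ_B = n₂/n₁ = 0.4125.
θ_B = arctan(0.4125) = 22.41°.

θ_B ≈ 22.41°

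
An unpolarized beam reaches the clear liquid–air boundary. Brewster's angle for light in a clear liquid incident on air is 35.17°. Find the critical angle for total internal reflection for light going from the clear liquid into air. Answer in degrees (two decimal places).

θ_c ≈ 44.80°

From Brewster, n₂/n₁ = tan θ_B = tan 35.17° = 0.7046.
Then sin θ_c = n₂/n₁ = 0.7046, so θ_c = arcsin 0.7046 = 44.80°.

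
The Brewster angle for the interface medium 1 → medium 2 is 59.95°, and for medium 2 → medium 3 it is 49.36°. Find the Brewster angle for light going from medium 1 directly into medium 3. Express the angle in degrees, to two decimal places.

θ_B ≈ 63.59°

Each Brewster angle gives a ratio: n₂/n₁ = tan 59.95° = 1.7286, n₃/n₂ = tan 49.36° = 1.1651.
n₃/n₁ = 2.0139. Then tan θ_B(1→3) = n₃/n₁, so θ_B(1→3) = arctan(2.0139) = 63.59°.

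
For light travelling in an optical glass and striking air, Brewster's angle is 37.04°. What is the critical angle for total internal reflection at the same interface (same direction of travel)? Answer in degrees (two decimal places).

θ_c ≈ 48.99°

n₂/n₁ = tan 37.04° = 0.7546; the critical angle satisfies sin θ_c = n₂/n₁.
θ_c = arcsin(0.7546) = 48.99°.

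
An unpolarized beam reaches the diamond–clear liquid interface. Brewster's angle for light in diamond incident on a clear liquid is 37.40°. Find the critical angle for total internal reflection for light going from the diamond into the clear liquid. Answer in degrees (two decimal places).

θ_c ≈ 49.87°

From Brewster, n₂/n₁ = tan θ_B = tan 37.40° = 0.7646.
Then sin θ_c = n₂/n₁ = 0.7646, so θ_c = arcsin 0.7646 = 49.87°.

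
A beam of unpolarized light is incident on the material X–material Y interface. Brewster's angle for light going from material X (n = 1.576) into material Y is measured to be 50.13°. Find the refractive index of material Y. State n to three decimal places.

n ≈ 1.887

Brewster's law: tan θ_B = n₂/n₁ (light incident in material X, refracted into material Y).
n₂ = n₁ tan θ_B = 1.576 × tan 50.13° = 1.887.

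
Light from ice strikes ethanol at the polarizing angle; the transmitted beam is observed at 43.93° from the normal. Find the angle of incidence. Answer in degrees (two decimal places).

θ_B ≈ 46.07°

Brewster's condition makes the reflected and refracted beams perpendicular: θ_B + θ_t = 90°.
θ_B = 90° − 43.93° = 46.07°.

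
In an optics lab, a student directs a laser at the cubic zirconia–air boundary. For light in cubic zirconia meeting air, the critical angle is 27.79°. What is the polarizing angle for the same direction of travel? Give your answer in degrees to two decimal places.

n₂/n₁ = sin θ_c = sin 27.79° = 0.4662.
tan θ_B equals the same ratio, so θ_B = arctan(0.4662) = 25.00°.

θ_B ≈ 25.00°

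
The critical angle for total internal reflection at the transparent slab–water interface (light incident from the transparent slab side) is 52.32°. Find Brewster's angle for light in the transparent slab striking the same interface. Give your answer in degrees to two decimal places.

θ_B ≈ 38.36°

sin θ_c = n₂/n₁, so n₂/n₁ = sin 52.32° = 0.7914.
Brewster: tan θ_B = n₂/n₁ = 0.7914.
θ_B = arctan(0.7914) = 38.36°.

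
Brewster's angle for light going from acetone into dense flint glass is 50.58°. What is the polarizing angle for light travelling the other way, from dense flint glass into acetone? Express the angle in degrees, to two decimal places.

The two Brewster angles are complementary: θ_B' = 90° − θ_B = 90° − 50.58° = 39.42°.

θ_B' ≈ 39.42°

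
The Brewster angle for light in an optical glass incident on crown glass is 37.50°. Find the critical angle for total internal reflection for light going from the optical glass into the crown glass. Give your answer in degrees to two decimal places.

From Brewster, n₂/n₁ = tan θ_B = tan 37.50° = 0.7673.
Then sin θ_c = n₂/n₁ = 0.7673, so θ_c = arcsin 0.7673 = 50.11°.

θ_c ≈ 50.11°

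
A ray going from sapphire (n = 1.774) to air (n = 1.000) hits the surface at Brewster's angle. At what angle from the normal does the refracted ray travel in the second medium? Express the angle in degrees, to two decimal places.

θ_t ≈ 60.59°

θ_B = arctan(n₂/n₁) = arctan(1.000/1.774) = 29.41°.
Since θ_B + θ_t = 90° at Brewster incidence, θ_t = 90° − 29.41° = 60.59°.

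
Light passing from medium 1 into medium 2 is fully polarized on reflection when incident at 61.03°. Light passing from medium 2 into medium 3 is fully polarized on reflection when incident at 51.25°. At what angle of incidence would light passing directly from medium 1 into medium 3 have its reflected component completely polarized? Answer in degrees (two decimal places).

θ_B ≈ 66.04°

Each Brewster angle gives a ratio: n₂/n₁ = tan 61.03° = 1.8063, n₃/n₂ = tan 51.25° = 1.2460.
n₃/n₁ = 2.2506. Then tan θ_B(1→3) = n₃/n₁, so θ_B(1→3) = arctan(2.2506) = 66.04°.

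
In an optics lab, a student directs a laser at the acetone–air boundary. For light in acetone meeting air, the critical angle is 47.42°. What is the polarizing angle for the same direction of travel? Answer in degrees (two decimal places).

θ_B ≈ 36.37°

n₂/n₁ = sin θ_c = sin 47.42° = 0.7363.
tan θ_B equals the same ratio, so θ_B = arctan(0.7363) = 36.37°.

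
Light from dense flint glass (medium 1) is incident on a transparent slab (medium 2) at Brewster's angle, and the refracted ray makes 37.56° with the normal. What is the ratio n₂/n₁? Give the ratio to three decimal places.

n₂/n₁ ≈ 1.300

θ_B + θ_t = 90°, so θ_B = 90° − 37.56° = 52.44°.
tan θ_B = n₂/n₁, so n₂/n₁ = tan 52.44° = 1.300.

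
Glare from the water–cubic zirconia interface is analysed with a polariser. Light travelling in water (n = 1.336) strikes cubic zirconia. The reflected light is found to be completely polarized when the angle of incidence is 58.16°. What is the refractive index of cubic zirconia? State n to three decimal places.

Full polarization of the reflected beam means tan θ_B = n₂/n₁, where n₁ is the incident medium (water).
n₂ = n₁ tan θ_B = 1.336 × tan 58.16° = 2.151.

n ≈ 2.151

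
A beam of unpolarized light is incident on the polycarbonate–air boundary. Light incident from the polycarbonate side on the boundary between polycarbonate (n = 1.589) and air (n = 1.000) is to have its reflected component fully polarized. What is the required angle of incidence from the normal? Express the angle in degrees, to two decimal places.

θ_B ≈ 32.18°

Brewster's condition: tan θ_B = n₂/n₁ = 1.000/1.589 = 0.6293.
θ_B = arctan(0.6293) = 32.18°.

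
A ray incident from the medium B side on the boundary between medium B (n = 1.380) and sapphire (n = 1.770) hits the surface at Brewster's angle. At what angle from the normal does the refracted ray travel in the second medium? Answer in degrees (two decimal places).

θ_t ≈ 37.94°

First find Brewster's angle: tan θ_B = 1.770/1.380 = 1.2826, giving θ_B = 52.06°.
Since θ_B + θ_t = 90° at Brewster incidence, θ_t = 90° − 52.06° = 37.94°.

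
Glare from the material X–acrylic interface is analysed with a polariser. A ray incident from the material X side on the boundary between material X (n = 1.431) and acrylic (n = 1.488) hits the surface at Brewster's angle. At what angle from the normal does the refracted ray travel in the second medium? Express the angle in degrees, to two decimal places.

tan θ_B = n₂/n₁ = 1.488/1.431 = 1.0398, so θ_B = 46.12°.
Since θ_B + θ_t = 90° at Brewster incidence, θ_t = 90° − 46.12° = 43.88°.

θ_t ≈ 43.88°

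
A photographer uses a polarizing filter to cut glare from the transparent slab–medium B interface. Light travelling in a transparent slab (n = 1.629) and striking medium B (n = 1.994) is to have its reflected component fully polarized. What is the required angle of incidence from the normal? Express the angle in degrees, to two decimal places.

Here n₂/n₁ = 1.994/1.629 = 1.2241, and Brewster's law gives tan θ_B = n₂/n₁. Taking the arctangent, θ_B = 50.75°.

θ_B ≈ 50.75°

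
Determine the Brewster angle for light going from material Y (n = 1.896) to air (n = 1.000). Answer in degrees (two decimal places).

θ_B ≈ 27.81°

The reflected p-component vanishes when tan θ_B = n₂/n₁.
tan θ_B = n₂/n₁ = 1.000/1.896 = 0.5274. Taking the arctangent, θ_B = 27.81°.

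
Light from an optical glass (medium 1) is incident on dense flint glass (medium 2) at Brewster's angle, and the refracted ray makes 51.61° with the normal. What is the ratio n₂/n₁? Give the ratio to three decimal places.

At Brewster incidence θ_B = 90° − θ_t = 90° − 51.61° = 38.39°.
Then n₂/n₁ = tan θ_B = tan 38.39° = 0.792.

n₂/n₁ ≈ 0.792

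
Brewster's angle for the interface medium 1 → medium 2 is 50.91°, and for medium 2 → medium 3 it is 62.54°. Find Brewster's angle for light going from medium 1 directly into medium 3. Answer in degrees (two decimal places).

tan θ_B(1→2) = n₂/n₁ = tan 50.91° = 1.2309.
tan θ_B(2→3) = n₃/n₂ = tan 62.54° = 1.9243.
So n₃/n₁ = (n₂/n₁)(n₃/n₂) = 1.2309 × 1.9243 = 2.3686.
θ_B(1→3) = arctan(2.3686) = 67.11°.

θ_B ≈ 67.11°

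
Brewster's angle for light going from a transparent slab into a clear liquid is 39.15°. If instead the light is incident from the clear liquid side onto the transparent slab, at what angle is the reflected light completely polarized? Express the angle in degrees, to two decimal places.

θ_B' ≈ 50.85°

The two Brewster angles are complementary: θ_B' = 90° − θ_B = 90° − 39.15° = 50.85°.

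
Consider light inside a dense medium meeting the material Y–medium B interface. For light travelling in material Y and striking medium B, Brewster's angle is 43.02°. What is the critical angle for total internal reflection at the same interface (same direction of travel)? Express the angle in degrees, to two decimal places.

θ_c ≈ 68.93°

From Brewster, n₂/n₁ = tan θ_B = tan 43.02° = 0.9332.
Then sin θ_c = n₂/n₁ = 0.9332, so θ_c = arcsin 0.9332 = 68.93°.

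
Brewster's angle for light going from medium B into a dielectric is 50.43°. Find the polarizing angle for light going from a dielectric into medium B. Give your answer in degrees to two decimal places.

The two Brewster angles are complementary: θ_B' = 90° − θ_B = 90° − 50.43° = 39.57°.

θ_B' ≈ 39.57°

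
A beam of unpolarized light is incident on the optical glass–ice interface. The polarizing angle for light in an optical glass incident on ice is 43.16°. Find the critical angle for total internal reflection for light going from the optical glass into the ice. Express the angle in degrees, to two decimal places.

From Brewster, n₂/n₁ = tan θ_B = tan 43.16° = 0.9377.
Then sin θ_c = n₂/n₁ = 0.9377, so θ_c = arcsin 0.9377 = 69.68°.

θ_c ≈ 69.68°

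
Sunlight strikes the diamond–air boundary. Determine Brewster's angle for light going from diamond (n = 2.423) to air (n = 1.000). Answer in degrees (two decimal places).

θ_B ≈ 22.43°

tan θ_B = n₂/n₁ = 1.000/2.423 = 0.4127.
So θ_B = arctan 0.4127 = 22.43°.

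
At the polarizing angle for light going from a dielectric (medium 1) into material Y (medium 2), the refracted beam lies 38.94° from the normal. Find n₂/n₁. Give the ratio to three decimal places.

n₂/n₁ ≈ 1.238

θ_B + θ_t = 90°, so θ_B = 90° − 38.94° = 51.06°.
Then n₂/n₁ = tan θ_B = tan 51.06° = 1.238.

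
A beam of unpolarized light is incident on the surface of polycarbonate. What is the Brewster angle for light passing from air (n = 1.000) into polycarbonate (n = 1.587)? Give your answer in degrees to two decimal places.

At Brewster's angle the reflected and refracted rays are perpendicular, which with Snell's law gives tan θ_B = n₂/n₁.
Brewster's condition: tan θ_B = n₂/n₁ = 1.587/1.000 = 1.5870.
θ_B = arctan(1.5870) = 57.78°.

θ_B ≈ 57.78°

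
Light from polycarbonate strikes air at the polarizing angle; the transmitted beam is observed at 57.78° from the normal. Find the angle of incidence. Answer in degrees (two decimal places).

Brewster's condition makes the reflected and refracted beams perpendicular: θ_B + θ_t = 90°.
So θ_B = 90° − θ_t = 90° − 57.78° = 32.22°.

θ_B ≈ 32.22°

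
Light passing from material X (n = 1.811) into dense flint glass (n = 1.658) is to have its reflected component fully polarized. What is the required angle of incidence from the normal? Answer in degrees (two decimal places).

Brewster's condition: tan θ_B = n₂/n₁ = 1.658/1.811 = 0.9155. Taking the arctangent, θ_B = 42.47°.

θ_B ≈ 42.47°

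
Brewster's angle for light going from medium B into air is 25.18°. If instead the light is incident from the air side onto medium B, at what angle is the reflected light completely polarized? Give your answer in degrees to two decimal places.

tan θ_B' = n₁/n₂ = 1/tan θ_B, so θ_B' = 90° − θ_B.
θ_B' = 90° − 25.18° = 64.82°.

θ_B' ≈ 64.82°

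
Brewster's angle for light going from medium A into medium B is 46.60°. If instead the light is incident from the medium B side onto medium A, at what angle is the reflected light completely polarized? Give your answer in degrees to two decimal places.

Reversing the direction swaps n₁ and n₂, so tan θ_B' = 1/tan θ_B and θ_B' = 90° − θ_B.
Hence θ_B' = 90° − 46.60° = 43.40°.

θ_B' ≈ 43.40°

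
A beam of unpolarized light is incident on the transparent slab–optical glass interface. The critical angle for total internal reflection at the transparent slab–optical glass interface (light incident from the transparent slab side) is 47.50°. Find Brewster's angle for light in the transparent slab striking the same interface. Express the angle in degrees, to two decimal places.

θ_B ≈ 36.40°

n₂/n₁ = sin θ_c = sin 47.50° = 0.7373.
tan θ_B equals the same ratio, so θ_B = arctan(0.7373) = 36.40°.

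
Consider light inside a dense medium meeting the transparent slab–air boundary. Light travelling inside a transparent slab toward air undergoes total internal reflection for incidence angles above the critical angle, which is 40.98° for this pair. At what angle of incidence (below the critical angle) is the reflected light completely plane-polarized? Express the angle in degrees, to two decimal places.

sin θ_c = n₂/n₁, so n₂/n₁ = sin 40.98° = 0.6558.
Brewster: tan θ_B = n₂/n₁ = 0.6558.
θ_B = arctan(0.6558) = 33.26°.

θ_B ≈ 33.26°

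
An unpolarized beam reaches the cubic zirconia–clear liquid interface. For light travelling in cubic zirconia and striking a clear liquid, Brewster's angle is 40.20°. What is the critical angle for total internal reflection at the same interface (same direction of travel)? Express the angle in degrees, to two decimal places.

θ_c ≈ 57.68°

From Brewster, n₂/n₁ = tan θ_B = tan 40.20° = 0.8451.
Then sin θ_c = n₂/n₁ = 0.8451, so θ_c = arcsin 0.8451 = 57.68°.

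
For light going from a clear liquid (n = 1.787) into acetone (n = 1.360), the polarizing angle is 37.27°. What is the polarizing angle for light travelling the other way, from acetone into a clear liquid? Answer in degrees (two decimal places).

θ_B' ≈ 52.73°

Reversing the direction swaps n₁ and n₂, so tan θ_B' = 1/tan θ_B and θ_B' = 90° − θ_B.
Hence θ_B' = 90° − 37.27° = 52.73°.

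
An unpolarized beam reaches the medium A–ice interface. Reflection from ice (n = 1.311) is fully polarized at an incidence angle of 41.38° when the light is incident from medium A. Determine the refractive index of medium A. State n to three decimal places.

Brewster's law: tan θ_B = n₂/n₁ (light incident in medium A, refracted into ice).
n₁ = n₂ / tan θ_B = 1.311 / tan 41.38° = 1.488.

n ≈ 1.488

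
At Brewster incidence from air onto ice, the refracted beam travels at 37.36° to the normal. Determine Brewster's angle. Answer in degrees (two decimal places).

At Brewster's angle the reflected and refracted rays are perpendicular, so θ_B + θ_t = 90°.
So θ_B = 90° − θ_t = 90° − 37.36° = 52.64°.

θ_B ≈ 52.64°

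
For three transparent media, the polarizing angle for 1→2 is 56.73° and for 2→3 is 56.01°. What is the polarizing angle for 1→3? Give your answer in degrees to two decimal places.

n₂/n₁ = tan 56.73° = 1.5241 and n₃/n₂ = tan 56.01° = 1.4831.
Multiplying, n₃/n₁ = 1.5241 × 1.4831 = 2.2604, and θ_B(1→3) = arctan 2.2604 = 66.14°.

θ_B ≈ 66.14°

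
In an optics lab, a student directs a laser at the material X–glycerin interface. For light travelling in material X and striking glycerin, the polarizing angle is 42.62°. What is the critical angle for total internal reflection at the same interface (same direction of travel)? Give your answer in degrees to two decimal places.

tan θ_B = n₂/n₁ = tan 42.62° = 0.9202.
Total internal reflection: sin θ_c = n₂/n₁ = 0.9202.
θ_c = arcsin(0.9202) = 66.95°.

θ_c ≈ 66.95°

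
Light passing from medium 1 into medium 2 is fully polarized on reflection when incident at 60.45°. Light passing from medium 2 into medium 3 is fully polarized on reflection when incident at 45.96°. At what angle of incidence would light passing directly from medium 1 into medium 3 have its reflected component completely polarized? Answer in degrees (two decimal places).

θ_B ≈ 61.27°

Each Brewster angle gives a ratio: n₂/n₁ = tan 60.45° = 1.7639, n₃/n₂ = tan 45.96° = 1.0341.
n₃/n₁ = 1.8240. Then tan θ_B(1→3) = n₃/n₁, so θ_B(1→3) = arctan(1.8240) = 61.27°.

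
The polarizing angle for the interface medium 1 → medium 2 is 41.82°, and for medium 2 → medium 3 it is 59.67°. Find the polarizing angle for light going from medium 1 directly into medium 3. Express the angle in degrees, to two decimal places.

n₂/n₁ = tan 41.82° = 0.8947 and n₃/n₂ = tan 59.67° = 1.7092.
Multiplying, n₃/n₁ = 0.8947 × 1.7092 = 1.5293, and θ_B(1→3) = arctan 1.5293 = 56.82°.

θ_B ≈ 56.82°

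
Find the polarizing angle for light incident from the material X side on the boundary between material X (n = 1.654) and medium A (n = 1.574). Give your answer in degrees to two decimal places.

Here n₂/n₁ = 1.574/1.654 = 0.9516, and Brewster's law gives tan θ_B = n₂/n₁.
So θ_B = arctan 0.9516 = 43.58°.

θ_B ≈ 43.58°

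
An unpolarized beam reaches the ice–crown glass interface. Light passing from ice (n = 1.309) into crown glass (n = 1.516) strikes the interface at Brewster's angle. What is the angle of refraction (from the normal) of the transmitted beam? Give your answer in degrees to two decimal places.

θ_B = arctan(n₂/n₁) = arctan(1.516/1.309) = 49.19°.
The refracted ray is perpendicular to the reflected ray, so θ_t = 90° − θ_B = 40.81°.

θ_t ≈ 40.81°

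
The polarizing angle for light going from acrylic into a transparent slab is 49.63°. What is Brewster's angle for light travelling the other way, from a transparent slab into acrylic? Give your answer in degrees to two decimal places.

θ_B' ≈ 40.37°

Reversing the direction swaps n₁ and n₂, so tan θ_B' = 1/tan θ_B and θ_B' = 90° − θ_B.
Hence θ_B' = 90° − 49.63° = 40.37°.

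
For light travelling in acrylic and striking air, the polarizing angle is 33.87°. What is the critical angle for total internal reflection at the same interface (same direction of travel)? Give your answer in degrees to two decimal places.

From Brewster, n₂/n₁ = tan θ_B = tan 33.87° = 0.6712.
Then sin θ_c = n₂/n₁ = 0.6712, so θ_c = arcsin 0.6712 = 42.16°.

θ_c ≈ 42.16°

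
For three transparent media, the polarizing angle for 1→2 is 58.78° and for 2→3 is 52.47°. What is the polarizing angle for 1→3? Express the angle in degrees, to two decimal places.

Each Brewster angle gives a ratio: n₂/n₁ = tan 58.78° = 1.6499, n₃/n₂ = tan 52.47° = 1.3018.
Multiplying, n₃/n₁ = 1.6499 × 1.3018 = 2.1479, and θ_B(1→3) = arctan 2.1479 = 65.03°.

θ_B ≈ 65.03°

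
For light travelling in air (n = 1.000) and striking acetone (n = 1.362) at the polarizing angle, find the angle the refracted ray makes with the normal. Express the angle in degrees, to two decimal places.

θ_B = arctan(n₂/n₁) = arctan(1.362/1.000) = 53.71°.
At Brewster's angle the reflected and refracted rays are perpendicular, so θ_t = 90° − θ_B = 90° − 53.71° = 36.29°.

θ_t ≈ 36.29°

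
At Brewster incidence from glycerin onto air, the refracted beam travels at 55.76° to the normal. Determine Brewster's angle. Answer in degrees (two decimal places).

Since the reflected and refracted rays are at right angles at the polarizing angle, θ_B + θ_t = 90°.
So θ_B = 90° − θ_t = 90° − 55.76° = 34.24°.

θ_B ≈ 34.24°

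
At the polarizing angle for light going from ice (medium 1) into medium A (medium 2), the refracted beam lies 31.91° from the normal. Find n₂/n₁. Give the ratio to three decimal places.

θ_B + θ_t = 90°, so θ_B = 90° − 31.91° = 58.09°.
Then n₂/n₁ = tan θ_B = tan 58.09° = 1.606.

n₂/n₁ ≈ 1.606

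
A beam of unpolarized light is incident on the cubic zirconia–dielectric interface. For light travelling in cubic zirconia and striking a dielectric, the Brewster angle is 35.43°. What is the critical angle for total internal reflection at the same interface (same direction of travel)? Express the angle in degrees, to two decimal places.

n₂/n₁ = tan 35.43° = 0.7115; the critical angle satisfies sin θ_c = n₂/n₁.
θ_c = arcsin(0.7115) = 45.35°.

θ_c ≈ 45.35°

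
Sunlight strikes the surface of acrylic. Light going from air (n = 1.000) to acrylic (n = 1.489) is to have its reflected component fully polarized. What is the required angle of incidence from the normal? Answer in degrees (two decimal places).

θ_B ≈ 56.12°

Brewster's condition: tan θ_B = n₂/n₁ = 1.489/1.000 = 1.4890.
So θ_B = arctan 1.4890 = 56.12°.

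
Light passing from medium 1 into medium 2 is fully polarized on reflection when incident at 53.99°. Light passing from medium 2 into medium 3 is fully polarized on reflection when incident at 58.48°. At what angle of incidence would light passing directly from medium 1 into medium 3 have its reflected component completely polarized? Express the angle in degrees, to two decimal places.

tan θ_B(1→2) = n₂/n₁ = tan 53.99° = 1.3759.
tan θ_B(2→3) = n₃/n₂ = tan 58.48° = 1.6306.
So n₃/n₁ = (n₂/n₁)(n₃/n₂) = 1.3759 × 1.6306 = 2.2435.
θ_B(1→3) = arctan(2.2435) = 65.98°.

θ_B ≈ 65.98°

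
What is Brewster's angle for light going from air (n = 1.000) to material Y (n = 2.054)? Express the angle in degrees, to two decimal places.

At Brewster's angle the reflected and refracted rays are perpendicular, which with Snell's law gives tan θ_B = n₂/n₁.
tan θ_B = n₂/n₁ = 2.054/1.000 = 2.0540. Taking the arctangent, θ_B = 64.04°.

θ_B ≈ 64.04°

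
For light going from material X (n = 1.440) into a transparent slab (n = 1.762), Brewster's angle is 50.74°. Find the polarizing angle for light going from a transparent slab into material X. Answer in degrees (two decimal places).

The two Brewster angles are complementary: θ_B' = 90° − θ_B = 90° − 50.74° = 39.26°.

θ_B' ≈ 39.26°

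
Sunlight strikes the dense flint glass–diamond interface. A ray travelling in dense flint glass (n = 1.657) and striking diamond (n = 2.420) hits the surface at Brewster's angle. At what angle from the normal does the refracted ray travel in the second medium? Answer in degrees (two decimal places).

θ_t ≈ 34.40°

First find Brewster's angle: tan θ_B = 2.420/1.657 = 1.4605, giving θ_B = 55.60°.
Since θ_B + θ_t = 90° at Brewster incidence, θ_t = 90° − 55.60° = 34.40°.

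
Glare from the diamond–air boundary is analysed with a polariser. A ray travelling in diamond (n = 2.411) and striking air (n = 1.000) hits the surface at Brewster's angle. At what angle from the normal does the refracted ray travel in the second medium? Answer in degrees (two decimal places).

tan θ_B = n₂/n₁ = 1.000/2.411 = 0.4148, so θ_B = 22.53°.
Since θ_B + θ_t = 90° at Brewster incidence, θ_t = 90° − 22.53° = 67.47°.

θ_t ≈ 67.47°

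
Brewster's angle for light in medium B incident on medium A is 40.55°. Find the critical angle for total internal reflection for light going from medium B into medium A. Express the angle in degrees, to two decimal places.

θ_c ≈ 58.83°

n₂/n₁ = tan 40.55° = 0.8556; the critical angle satisfies sin θ_c = n₂/n₁.
θ_c = arcsin(0.8556) = 58.83°.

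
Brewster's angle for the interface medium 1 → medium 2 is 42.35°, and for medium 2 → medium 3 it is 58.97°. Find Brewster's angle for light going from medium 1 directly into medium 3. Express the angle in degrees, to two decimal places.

tan θ_B(1→2) = n₂/n₁ = tan 42.35° = 0.9115.
tan θ_B(2→3) = n₃/n₂ = tan 58.97° = 1.6623.
So n₃/n₁ = (n₂/n₁)(n₃/n₂) = 0.9115 × 1.6623 = 1.5152.
θ_B(1→3) = arctan(1.5152) = 56.58°.

θ_B ≈ 56.58°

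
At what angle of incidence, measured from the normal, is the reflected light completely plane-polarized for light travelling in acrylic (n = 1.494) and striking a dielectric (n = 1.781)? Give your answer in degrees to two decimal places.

tan θ_B = n₂/n₁ = 1.781/1.494 = 1.1921.
So θ_B = arctan 1.1921 = 50.01°.

θ_B ≈ 50.01°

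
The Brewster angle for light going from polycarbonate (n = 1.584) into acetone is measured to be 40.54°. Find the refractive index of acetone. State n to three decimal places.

n ≈ 1.355

Full polarization of the reflected beam means tan θ_B = n₂/n₁, where n₁ is the incident medium (polycarbonate).
n₂ = n₁ tan θ_B = 1.584 × tan 40.54° = 1.355.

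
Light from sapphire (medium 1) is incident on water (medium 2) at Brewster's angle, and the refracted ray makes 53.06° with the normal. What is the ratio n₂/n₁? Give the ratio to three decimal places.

n₂/n₁ ≈ 0.752

θ_B + θ_t = 90°, so θ_B = 90° − 53.06° = 36.94°.
tan θ_B = n₂/n₁, so n₂/n₁ = tan 36.94° = 0.752.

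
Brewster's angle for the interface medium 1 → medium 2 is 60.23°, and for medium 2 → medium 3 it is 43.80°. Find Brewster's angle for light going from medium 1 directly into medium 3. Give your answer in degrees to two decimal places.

θ_B ≈ 59.18°

n₂/n₁ = tan 60.23° = 1.7482 and n₃/n₂ = tan 43.80° = 0.9590.
Multiplying, n₃/n₁ = 1.7482 × 0.9590 = 1.6765, and θ_B(1→3) = arctan 1.6765 = 59.18°.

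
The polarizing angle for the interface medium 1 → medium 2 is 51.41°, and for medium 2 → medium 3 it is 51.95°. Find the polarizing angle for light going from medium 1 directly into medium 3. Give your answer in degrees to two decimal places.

θ_B ≈ 58.01°

Each Brewster angle gives a ratio: n₂/n₁ = tan 51.41° = 1.2531, n₃/n₂ = tan 51.95° = 1.2776.
n₃/n₁ = 1.6010. Then tan θ_B(1→3) = n₃/n₁, so θ_B(1→3) = arctan(1.6010) = 58.01°.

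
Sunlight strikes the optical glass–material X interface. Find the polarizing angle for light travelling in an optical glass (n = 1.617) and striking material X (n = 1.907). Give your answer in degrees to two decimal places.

The reflected p-component vanishes when tan θ_B = n₂/n₁.
tan θ_B = n₂/n₁ = 1.907/1.617 = 1.1793. Taking the arctangent, θ_B = 49.70°.

θ_B ≈ 49.70°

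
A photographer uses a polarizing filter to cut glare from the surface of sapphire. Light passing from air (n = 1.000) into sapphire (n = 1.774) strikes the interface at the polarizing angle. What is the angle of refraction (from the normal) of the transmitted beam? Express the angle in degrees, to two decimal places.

θ_t ≈ 29.41°

First find Brewster's angle: tan θ_B = 1.774/1.000 = 1.7740, giving θ_B = 60.59°.
Since θ_B + θ_t = 90° at Brewster incidence, θ_t = 90° − 60.59° = 29.41°.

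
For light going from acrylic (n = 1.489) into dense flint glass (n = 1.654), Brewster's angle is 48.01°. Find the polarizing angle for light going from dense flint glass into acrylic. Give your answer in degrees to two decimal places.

Reversing the direction swaps n₁ and n₂, so tan θ_B' = 1/tan θ_B and θ_B' = 90° − θ_B.
Hence θ_B' = 90° − 48.01° = 41.99°.

θ_B' ≈ 41.99°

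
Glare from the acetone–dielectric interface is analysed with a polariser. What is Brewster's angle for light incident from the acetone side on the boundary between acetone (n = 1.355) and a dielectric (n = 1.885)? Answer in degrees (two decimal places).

tan θ_B = n₂/n₁ = 1.885/1.355 = 1.3911.
θ_B = arctan(1.3911) = 54.29°.

θ_B ≈ 54.29°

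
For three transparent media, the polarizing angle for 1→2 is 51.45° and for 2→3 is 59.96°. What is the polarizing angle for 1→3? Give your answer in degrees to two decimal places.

tan θ_B(1→2) = n₂/n₁ = tan 51.45° = 1.2549.
tan θ_B(2→3) = n₃/n₂ = tan 59.96° = 1.7293.
So n₃/n₁ = (n₂/n₁)(n₃/n₂) = 1.2549 × 1.7293 = 2.1701.
θ_B(1→3) = arctan(2.1701) = 65.26°.

θ_B ≈ 65.26°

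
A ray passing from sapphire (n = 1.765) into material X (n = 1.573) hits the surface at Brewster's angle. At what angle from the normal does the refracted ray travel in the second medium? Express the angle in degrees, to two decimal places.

First find Brewster's angle: tan θ_B = 1.573/1.765 = 0.8912, giving θ_B = 41.71°.
At Brewster's angle the reflected and refracted rays are perpendicular, so θ_t = 90° − θ_B = 90° − 41.71° = 48.29°.

θ_t ≈ 48.29°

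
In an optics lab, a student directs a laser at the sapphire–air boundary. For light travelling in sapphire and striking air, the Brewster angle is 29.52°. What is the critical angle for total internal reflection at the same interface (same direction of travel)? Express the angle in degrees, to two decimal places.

tan θ_B = n₂/n₁ = tan 29.52° = 0.5662.
Total internal reflection: sin θ_c = n₂/n₁ = 0.5662.
θ_c = arcsin(0.5662) = 34.49°.

θ_c ≈ 34.49°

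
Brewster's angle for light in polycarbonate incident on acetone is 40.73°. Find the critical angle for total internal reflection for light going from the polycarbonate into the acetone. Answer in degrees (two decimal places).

θ_c ≈ 59.43°

From Brewster, n₂/n₁ = tan θ_B = tan 40.73° = 0.8610.
Then sin θ_c = n₂/n₁ = 0.8610, so θ_c = arcsin 0.8610 = 59.43°.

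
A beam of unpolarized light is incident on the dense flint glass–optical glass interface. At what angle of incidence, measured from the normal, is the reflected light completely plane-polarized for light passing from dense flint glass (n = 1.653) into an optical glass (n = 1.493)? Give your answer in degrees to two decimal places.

Brewster's condition: tan θ_B = n₂/n₁ = 1.493/1.653 = 0.9032.
θ_B = arctan(0.9032) = 42.09°.

θ_B ≈ 42.09°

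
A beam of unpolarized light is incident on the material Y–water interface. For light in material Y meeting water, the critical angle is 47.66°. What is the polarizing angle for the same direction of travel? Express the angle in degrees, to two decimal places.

At the critical angle sin θ_c = n₂/n₁, giving n₂/n₁ = sin 47.66° = 0.7392.
Then tan θ_B = n₂/n₁ = 0.7392, so θ_B = arctan 0.7392 = 36.47°.

θ_B ≈ 36.47°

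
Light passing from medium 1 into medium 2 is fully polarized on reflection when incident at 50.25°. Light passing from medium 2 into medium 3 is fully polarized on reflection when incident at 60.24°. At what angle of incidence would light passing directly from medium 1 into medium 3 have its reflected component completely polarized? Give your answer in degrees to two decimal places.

Each Brewster angle gives a ratio: n₂/n₁ = tan 50.25° = 1.2024, n₃/n₂ = tan 60.24° = 1.7489.
n₃/n₁ = 2.1029. Then tan θ_B(1→3) = n₃/n₁, so θ_B(1→3) = arctan(2.1029) = 64.57°.

θ_B ≈ 64.57°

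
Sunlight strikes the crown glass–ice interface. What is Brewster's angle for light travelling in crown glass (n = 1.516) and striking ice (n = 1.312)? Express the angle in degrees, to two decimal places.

The reflected p-component vanishes when tan θ_B = n₂/n₁.
Here n₂/n₁ = 1.312/1.516 = 0.8654, and Brewster's law gives tan θ_B = n₂/n₁.
θ_B = arctan(0.8654) = 40.87°.

θ_B ≈ 40.87°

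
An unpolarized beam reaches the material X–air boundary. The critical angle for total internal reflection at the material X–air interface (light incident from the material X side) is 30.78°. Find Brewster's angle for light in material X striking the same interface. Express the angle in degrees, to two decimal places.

θ_B ≈ 27.10°

sin θ_c = n₂/n₁, so n₂/n₁ = sin 30.78° = 0.5117.
Brewster: tan θ_B = n₂/n₁ = 0.5117.
θ_B = arctan(0.5117) = 27.10°.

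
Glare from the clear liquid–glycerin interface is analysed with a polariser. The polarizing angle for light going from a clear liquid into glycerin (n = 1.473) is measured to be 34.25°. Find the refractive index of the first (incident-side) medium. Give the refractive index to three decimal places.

At the polarizing angle, tan θ_B = n₂/n₁ with n₁ on the incident side (a clear liquid) and n₂ on the transmitted side (glycerin).
n₁ = n₂ / tan θ_B = 1.473 / tan 34.25° = 2.163.

n ≈ 2.163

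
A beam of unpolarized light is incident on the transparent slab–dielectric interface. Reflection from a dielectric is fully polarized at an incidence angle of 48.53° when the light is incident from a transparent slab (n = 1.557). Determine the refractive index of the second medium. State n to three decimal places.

n ≈ 1.762

Full polarization of the reflected beam means tan θ_B = n₂/n₁, where n₁ is the incident medium (a transparent slab).
n₂ = n₁ tan θ_B = 1.557 × tan 48.53° = 1.762.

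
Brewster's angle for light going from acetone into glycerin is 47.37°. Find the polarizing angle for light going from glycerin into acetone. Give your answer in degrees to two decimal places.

tan θ_B' = n₁/n₂ = 1/tan θ_B, so θ_B' = 90° − θ_B.
θ_B' = 90° − 47.37° = 42.63°.

θ_B' ≈ 42.63°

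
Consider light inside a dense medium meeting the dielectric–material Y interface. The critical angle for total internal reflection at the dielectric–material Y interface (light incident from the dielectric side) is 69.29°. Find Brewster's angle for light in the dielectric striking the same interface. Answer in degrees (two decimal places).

θ_B ≈ 43.09°

n₂/n₁ = sin θ_c = sin 69.29° = 0.9354.
tan θ_B equals the same ratio, so θ_B = arctan(0.9354) = 43.09°.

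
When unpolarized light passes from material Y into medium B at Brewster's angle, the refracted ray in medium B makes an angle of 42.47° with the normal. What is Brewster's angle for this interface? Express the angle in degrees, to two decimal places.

θ_B ≈ 47.53°

At Brewster's angle the reflected and refracted rays are perpendicular, so θ_B + θ_t = 90°.
So θ_B = 90° − θ_t = 90° − 42.47° = 47.53°.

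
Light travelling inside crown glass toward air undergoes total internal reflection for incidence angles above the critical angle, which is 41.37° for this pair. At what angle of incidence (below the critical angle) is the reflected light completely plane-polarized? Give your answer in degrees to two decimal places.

sin θ_c = n₂/n₁, so n₂/n₁ = sin 41.37° = 0.6609.
Brewster: tan θ_B = n₂/n₁ = 0.6609.
θ_B = arctan(0.6609) = 33.46°.

θ_B ≈ 33.46°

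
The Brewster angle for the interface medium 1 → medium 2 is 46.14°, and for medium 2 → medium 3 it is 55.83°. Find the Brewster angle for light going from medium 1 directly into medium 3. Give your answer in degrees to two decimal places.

θ_B ≈ 56.88°

Each Brewster angle gives a ratio: n₂/n₁ = tan 46.14° = 1.0406, n₃/n₂ = tan 55.83° = 1.4731.
n₃/n₁ = 1.5329. Then tan θ_B(1→3) = n₃/n₁, so θ_B(1→3) = arctan(1.5329) = 56.88°.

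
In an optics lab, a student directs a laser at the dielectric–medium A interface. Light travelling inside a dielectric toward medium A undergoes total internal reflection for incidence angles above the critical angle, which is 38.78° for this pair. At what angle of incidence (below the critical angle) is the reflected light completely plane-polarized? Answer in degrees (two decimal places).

n₂/n₁ = sin θ_c = sin 38.78° = 0.6263.
tan θ_B equals the same ratio, so θ_B = arctan(0.6263) = 32.06°.

θ_B ≈ 32.06°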